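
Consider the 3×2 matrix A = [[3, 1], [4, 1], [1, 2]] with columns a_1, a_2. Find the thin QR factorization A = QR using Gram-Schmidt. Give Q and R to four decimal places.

a_1 = (3, 4, 1); ‖a_1‖ = 5.0990, so e_1 = (0.5883, 0.7845, 0.1961).
e_1·a_2 = 0.5883·1 + 0.7845·1 + 0.1961·2 = 1.7650.
u_2 = a_2 − 1.7650·e_1 = (-0.0385, -0.3846, 1.6538).
‖u_2‖ = 1.6984, so e_2 = (-0.0226, -0.2265, 0.9738).

Q = [[0.5883, -0.0226], [0.7845, -0.2265], [0.1961, 0.9738]], R = [[5.0990, 1.7650], [0.0000, 1.6984]]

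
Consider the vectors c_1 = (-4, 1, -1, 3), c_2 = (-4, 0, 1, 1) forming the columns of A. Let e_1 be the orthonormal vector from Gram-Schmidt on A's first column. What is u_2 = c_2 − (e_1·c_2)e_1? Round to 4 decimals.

e_1 = c_1/‖c_1‖ = (-4, 1, -1, 3)/5.1962 = (-0.7698, 0.1925, -0.1925, 0.5774).
r_{12} = e_1·c_2 = 3.4641.
u_2 = c_2 − 3.4641·e_1 = (-1.3333, -0.6667, 1.6667, -1.0000).

u_2 = (-1.3333, -0.6667, 1.6667, -1.0000)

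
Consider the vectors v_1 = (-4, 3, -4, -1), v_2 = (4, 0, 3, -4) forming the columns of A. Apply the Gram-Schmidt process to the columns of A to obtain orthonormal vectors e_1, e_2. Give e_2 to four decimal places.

e_2 = (0.3282, 0.3282, 0.1367, -0.8752)

v_1 = (-4, 3, -4, -1); ‖v_1‖ = 6.4807, so e_1 = (-0.6172, 0.4629, -0.6172, -0.1543).
e_1·v_2 = (-0.6172)·4 + 0.4629·0 + (-0.6172)·3 + (-0.1543)·(-4) = -3.7033.
u_2 = v_2 + 3.7033·e_1 = (1.7143, 1.7143, 0.7143, -4.5714).
‖u_2‖ = 5.2236, so e_2 = (0.3282, 0.3282, 0.1367, -0.8752).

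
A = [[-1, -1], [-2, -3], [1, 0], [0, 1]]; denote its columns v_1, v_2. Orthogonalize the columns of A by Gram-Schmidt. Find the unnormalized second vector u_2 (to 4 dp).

u_2 = (0.1667, -0.6667, -1.1667, 1.0000)

q_1 = v_1/‖v_1‖ = (-1, -2, 1, 0)/2.4495 = (-0.4082, -0.8165, 0.4082, 0.0000).
r_{12} = q_1·v_2 = 2.8577.
u_2 = v_2 − 2.8577·q_1 = (0.1667, -0.6667, -1.1667, 1.0000).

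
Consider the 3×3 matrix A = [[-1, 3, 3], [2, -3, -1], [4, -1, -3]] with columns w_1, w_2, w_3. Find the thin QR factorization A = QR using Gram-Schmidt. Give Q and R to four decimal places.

w_1 = (-1, 2, 4); ‖w_1‖ = 4.5826, so q_1 = (-0.2182, 0.4364, 0.8729).
q_1·w_2 = (-0.2182)·3 + 0.4364·(-3) + 0.8729·(-1) = -2.8368.
u_2 = w_2 + 2.8368·q_1 = (2.3810, -1.7619, 1.4762).
‖u_2‖ = 3.3094, so q_2 = (0.7194, -0.5324, 0.4461).
q_1·w_3 = (-0.2182)·3 + 0.4364·(-1) + 0.8729·(-3) = -3.7097; q_2·w_3 = 0.7194·3 + (-0.5324)·(-1) + 0.4461·(-3) = 1.3526.
u_3 = w_3 + 3.7097·q_1 − 1.3526·q_2 = (1.2174, 1.3391, -0.3652).
‖u_3‖ = 1.8463, so q_3 = (0.6594, 0.7253, -0.1978).

Q = [[-0.2182, 0.7194, 0.6594], [0.4364, -0.5324, 0.7253], [0.8729, 0.4461, -0.1978]], R = [[4.5826, -2.8368, -3.7097], [0.0000, 3.3094, 1.3526], [0.0000, 0.0000, 1.8463]]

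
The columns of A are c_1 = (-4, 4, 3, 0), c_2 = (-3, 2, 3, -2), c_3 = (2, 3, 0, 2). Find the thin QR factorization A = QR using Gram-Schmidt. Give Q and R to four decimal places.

Q = [[-0.6247, -0.0729, 0.7647], [0.6247, -0.3540, 0.5540], [0.4685, 0.3748, 0.2809], [0.0000, -0.8537, -0.1717]], R = [[6.4031, 4.5290, 0.6247], [0.0000, 2.3426, -2.9152], [0.0000, 0.0000, 2.8480]]

c_1 = (-4, 4, 3, 0); ‖c_1‖ = 6.4031, so q_1 = (-0.6247, 0.6247, 0.4685, 0.0000).
q_1·c_2 = (-0.6247)·(-3) + 0.6247·2 + 0.4685·3 + 0.0000·(-2) = 4.5290.
u_2 = c_2 − 4.5290·q_1 = (-0.1707, -0.8293, 0.8780, -2.0000).
‖u_2‖ = 2.3426, so q_2 = (-0.0729, -0.3540, 0.3748, -0.8537).
q_1·c_3 = (-0.6247)·2 + 0.6247·3 + 0.4685·0 + 0.0000·2 = 0.6247; q_2·c_3 = (-0.0729)·2 + (-0.3540)·3 + 0.3748·0 + (-0.8537)·2 = -2.9152.
u_3 = c_3 − 0.6247·q_1 + 2.9152·q_2 = (2.1778, 1.5778, 0.8000, -0.4889).
‖u_3‖ = 2.8480, so q_3 = (0.7647, 0.5540, 0.2809, -0.1717).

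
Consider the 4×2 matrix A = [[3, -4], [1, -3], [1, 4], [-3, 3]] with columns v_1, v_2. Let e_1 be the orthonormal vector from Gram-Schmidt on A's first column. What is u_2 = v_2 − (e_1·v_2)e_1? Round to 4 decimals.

v_1 = (3, 1, 1, -3); ‖v_1‖ = 4.4721, so e_1 = (0.6708, 0.2236, 0.2236, -0.6708).
e_1·v_2 = 0.6708·(-4) + 0.2236·(-3) + 0.2236·4 + (-0.6708)·3 = -4.4721.
u_2 = v_2 + 4.4721·e_1 = (-1.0000, -2.0000, 5.0000, 0.0000).

u_2 = (-1.0000, -2.0000, 5.0000, 0.0000)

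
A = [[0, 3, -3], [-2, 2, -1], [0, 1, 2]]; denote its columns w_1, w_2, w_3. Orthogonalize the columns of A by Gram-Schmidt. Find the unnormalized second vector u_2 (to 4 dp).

q_1 = w_1/‖w_1‖ = (0, -2, 0)/2.0000 = (0.0000, -1.0000, 0.0000).
r_{12} = q_1·w_2 = -2.0000.
u_2 = w_2 + 2.0000·q_1 = (3.0000, 0.0000, 1.0000).

u_2 = (3.0000, 0.0000, 1.0000)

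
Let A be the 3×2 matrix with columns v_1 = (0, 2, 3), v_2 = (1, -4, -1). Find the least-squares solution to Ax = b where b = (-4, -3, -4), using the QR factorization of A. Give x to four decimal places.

v_1 = (0, 2, 3); ‖v_1‖ = 3.6056, so q_1 = (0.0000, 0.5547, 0.8321).
q_1·v_2 = 0.0000·1 + 0.5547·(-4) + 0.8321·(-1) = -3.0509.
u_2 = v_2 + 3.0509·q_1 = (1.0000, -2.3077, 1.5385).
‖u_2‖ = 2.9483, so q_2 = (0.3392, -0.7827, 0.5218).
Qᵀb = (-4.9923, -1.0958).
Back-substitute: x_2 = -1.0958/2.9483 = -0.3717.
x_1 = (-4.9923 + 3.0509·(-0.3717))/3.6056 = -1.6991.

x = (-1.6991, -0.3717)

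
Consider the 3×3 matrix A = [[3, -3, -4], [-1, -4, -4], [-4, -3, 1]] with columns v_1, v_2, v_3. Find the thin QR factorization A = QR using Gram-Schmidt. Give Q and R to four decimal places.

Q = [[0.5883, -0.6719, 0.4499], [-0.1961, -0.6583, -0.7267], [-0.7845, -0.3393, 0.5191]], R = [[5.0990, 1.3728, -2.3534], [0.0000, 5.6670, 4.9816], [0.0000, 0.0000, 1.6265]]

e_1 = v_1/‖v_1‖ = (3, -1, -4)/5.0990 = (0.5883, -0.1961, -0.7845).
r_{12} = e_1·v_2 = 1.3728.
u_2 = v_2 − 1.3728·e_1 = (-3.8077, -3.7308, -1.9231).
‖u_2‖ = 5.6670, so e_2 = (-0.6719, -0.6583, -0.3393).
r_{13} = e_1·v_3 = -2.3534; r_{23} = e_2·v_3 = 4.9816.
u_3 = v_3 + 2.3534·e_1 − 4.9816·e_2 = (0.7317, -1.1820, 0.8443).
‖u_3‖ = 1.6265, so e_3 = (0.4499, -0.7267, 0.5191).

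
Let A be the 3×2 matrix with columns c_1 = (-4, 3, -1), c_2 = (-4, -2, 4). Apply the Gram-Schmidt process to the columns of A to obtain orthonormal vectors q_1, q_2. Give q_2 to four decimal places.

q_2 = (-0.5230, -0.4576, 0.7191)

c_1 = (-4, 3, -1); ‖c_1‖ = 5.0990, so q_1 = (-0.7845, 0.5883, -0.1961).
q_1·c_2 = (-0.7845)·(-4) + 0.5883·(-2) + (-0.1961)·4 = 1.1767.
u_2 = c_2 − 1.1767·q_1 = (-3.0769, -2.6923, 4.2308).
‖u_2‖ = 5.8835, so q_2 = (-0.5230, -0.4576, 0.7191).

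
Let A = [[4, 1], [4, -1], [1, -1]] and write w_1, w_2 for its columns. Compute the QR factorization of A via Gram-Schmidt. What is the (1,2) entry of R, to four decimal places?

r_{12} = -0.1741

w_1 = (4, 4, 1); ‖w_1‖ = 5.7446, so e_1 = (0.6963, 0.6963, 0.1741).
r_{12} = e_1·w_2 = -0.1741.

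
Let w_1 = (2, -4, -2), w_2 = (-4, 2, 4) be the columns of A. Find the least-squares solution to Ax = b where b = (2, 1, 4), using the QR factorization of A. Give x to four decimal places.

x = (-0.1667, 0.1667)

q_1 = w_1/‖w_1‖ = (2, -4, -2)/4.8990 = (0.4082, -0.8165, -0.4082).
r_{12} = q_1·w_2 = -4.8990.
u_2 = w_2 + 4.8990·q_1 = (-2.0000, -2.0000, 2.0000).
‖u_2‖ = 3.4641, so q_2 = (-0.5774, -0.5774, 0.5774).
Qᵀb = (-1.6330, 0.5774).
Back-substitute: x_2 = 0.5774/3.4641 = 0.1667.
x_1 = (-1.6330 + 4.8990·0.1667)/4.8990 = -0.1667.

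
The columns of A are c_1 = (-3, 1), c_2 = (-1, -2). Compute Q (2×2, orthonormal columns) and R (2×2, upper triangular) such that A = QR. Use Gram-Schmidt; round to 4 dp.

c_1 = (-3, 1); ‖c_1‖ = 3.1623, so e_1 = (-0.9487, 0.3162).
e_1·c_2 = (-0.9487)·(-1) + 0.3162·(-2) = 0.3162.
u_2 = c_2 − 0.3162·e_1 = (-0.7000, -2.1000).
‖u_2‖ = 2.2136, so e_2 = (-0.3162, -0.9487).

Q = [[-0.9487, -0.3162], [0.3162, -0.9487]], R = [[3.1623, 0.3162], [0.0000, 2.2136]]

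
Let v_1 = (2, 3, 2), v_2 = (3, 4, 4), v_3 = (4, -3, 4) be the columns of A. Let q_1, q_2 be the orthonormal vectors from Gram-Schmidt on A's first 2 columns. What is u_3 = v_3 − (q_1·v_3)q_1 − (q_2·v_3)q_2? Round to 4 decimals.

u_3 = (3.4286, -1.7143, -0.8571)

q_1 = v_1/‖v_1‖ = (2, 3, 2)/4.1231 = (0.4851, 0.7276, 0.4851).
r_{12} = q_1·v_2 = 6.3059.
u_2 = v_2 − 6.3059·q_1 = (-0.0588, -0.5882, 0.9412).
‖u_2‖ = 1.1114, so q_2 = (-0.0529, -0.5293, 0.8468).
r_{13} = q_1·v_3 = 1.6977; r_{23} = q_2·v_3 = 4.7633.
u_3 = v_3 − 1.6977·q_1 − 4.7633·q_2 = (3.4286, -1.7143, -0.8571).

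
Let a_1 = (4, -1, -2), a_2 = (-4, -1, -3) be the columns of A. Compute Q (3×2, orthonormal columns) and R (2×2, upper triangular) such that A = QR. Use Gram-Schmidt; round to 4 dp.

Q = [[0.8729, -0.4857], [-0.2182, -0.3036], [-0.4364, -0.8197]], R = [[4.5826, -1.9640], [0.0000, 4.7056]]

a_1 = (4, -1, -2); ‖a_1‖ = 4.5826, so e_1 = (0.8729, -0.2182, -0.4364).
e_1·a_2 = 0.8729·(-4) + (-0.2182)·(-1) + (-0.4364)·(-3) = -1.9640.
u_2 = a_2 + 1.9640·e_1 = (-2.2857, -1.4286, -3.8571).
‖u_2‖ = 4.7056, so e_2 = (-0.4857, -0.3036, -0.8197).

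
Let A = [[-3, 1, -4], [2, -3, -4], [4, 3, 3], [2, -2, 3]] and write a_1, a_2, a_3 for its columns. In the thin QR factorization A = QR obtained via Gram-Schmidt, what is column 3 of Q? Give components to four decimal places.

a_1 = (-3, 2, 4, 2); ‖a_1‖ = 5.7446, so e_1 = (-0.5222, 0.3482, 0.6963, 0.3482).
e_1·a_2 = (-0.5222)·1 + 0.3482·(-3) + 0.6963·3 + 0.3482·(-2) = -0.1741.
u_2 = a_2 + 0.1741·e_1 = (0.9091, -2.9394, 3.1212, -1.9394).
‖u_2‖ = 4.7927, so e_2 = (0.1897, -0.6133, 0.6512, -0.4047).
e_1·a_3 = (-0.5222)·(-4) + 0.3482·(-4) + 0.6963·3 + 0.3482·3 = 3.8297; e_2·a_3 = 0.1897·(-4) + (-0.6133)·(-4) + 0.6512·3 + (-0.4047)·3 = 2.4343.
u_3 = a_3 − 3.8297·e_1 − 2.4343·e_2 = (-2.4617, -3.8404, -1.2520, 2.6517).
‖u_3‖ = 5.4229, so e_3 = (-0.4540, -0.7082, -0.2309, 0.4890).

e_3 = (-0.4540, -0.7082, -0.2309, 0.4890)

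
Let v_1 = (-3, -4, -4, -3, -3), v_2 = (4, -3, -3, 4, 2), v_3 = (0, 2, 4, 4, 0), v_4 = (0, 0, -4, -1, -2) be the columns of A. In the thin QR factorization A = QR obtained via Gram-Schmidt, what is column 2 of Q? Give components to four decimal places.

v_1 = (-3, -4, -4, -3, -3); ‖v_1‖ = 7.6811, so q_1 = (-0.3906, -0.5208, -0.5208, -0.3906, -0.3906).
q_1·v_2 = (-0.3906)·4 + (-0.5208)·(-3) + (-0.5208)·(-3) + (-0.3906)·4 + (-0.3906)·2 = -0.7811.
u_2 = v_2 + 0.7811·q_1 = (3.6949, -3.4068, -3.4068, 3.6949, 1.6949).
‖u_2‖ = 7.3068, so q_2 = (0.5057, -0.4662, -0.4662, 0.5057, 0.2320).

q_2 = (0.5057, -0.4662, -0.4662, 0.5057, 0.2320)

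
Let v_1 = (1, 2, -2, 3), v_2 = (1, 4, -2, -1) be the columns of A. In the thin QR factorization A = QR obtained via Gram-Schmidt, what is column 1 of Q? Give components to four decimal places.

q_1 = (0.2357, 0.4714, -0.4714, 0.7071)

v_1 = (1, 2, -2, 3); ‖v_1‖ = 4.2426, so q_1 = (0.2357, 0.4714, -0.4714, 0.7071).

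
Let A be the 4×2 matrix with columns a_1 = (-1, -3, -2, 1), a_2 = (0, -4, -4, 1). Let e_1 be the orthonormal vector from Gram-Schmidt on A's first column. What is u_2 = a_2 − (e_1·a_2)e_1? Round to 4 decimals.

e_1 = a_1/‖a_1‖ = (-1, -3, -2, 1)/3.8730 = (-0.2582, -0.7746, -0.5164, 0.2582).
r_{12} = e_1·a_2 = 5.4222.
u_2 = a_2 − 5.4222·e_1 = (1.4000, 0.2000, -1.2000, -0.4000).

u_2 = (1.4000, 0.2000, -1.2000, -0.4000)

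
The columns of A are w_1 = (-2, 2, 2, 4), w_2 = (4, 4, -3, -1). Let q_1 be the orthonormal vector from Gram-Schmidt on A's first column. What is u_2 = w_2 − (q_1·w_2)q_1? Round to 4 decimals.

w_1 = (-2, 2, 2, 4); ‖w_1‖ = 5.2915, so q_1 = (-0.3780, 0.3780, 0.3780, 0.7559).
q_1·w_2 = (-0.3780)·4 + 0.3780·4 + 0.3780·(-3) + 0.7559·(-1) = -1.8898.
u_2 = w_2 + 1.8898·q_1 = (3.2857, 4.7143, -2.2857, 0.4286).

u_2 = (3.2857, 4.7143, -2.2857, 0.4286)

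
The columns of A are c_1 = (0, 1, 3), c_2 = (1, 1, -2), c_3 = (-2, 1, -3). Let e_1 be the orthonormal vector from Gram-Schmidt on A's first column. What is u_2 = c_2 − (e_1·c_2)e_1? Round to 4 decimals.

e_1 = c_1/‖c_1‖ = (0, 1, 3)/3.1623 = (0.0000, 0.3162, 0.9487).
r_{12} = e_1·c_2 = -1.5811.
u_2 = c_2 + 1.5811·e_1 = (1.0000, 1.5000, -0.5000).

u_2 = (1.0000, 1.5000, -0.5000)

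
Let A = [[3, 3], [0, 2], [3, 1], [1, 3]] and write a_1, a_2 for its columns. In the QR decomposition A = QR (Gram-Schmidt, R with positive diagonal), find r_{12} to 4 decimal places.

q_1 = a_1/‖a_1‖ = (3, 0, 3, 1)/4.3589 = (0.6882, 0.0000, 0.6882, 0.2294).
r_{12} = q_1·a_2 = 3.4412.

r_{12} = 3.4412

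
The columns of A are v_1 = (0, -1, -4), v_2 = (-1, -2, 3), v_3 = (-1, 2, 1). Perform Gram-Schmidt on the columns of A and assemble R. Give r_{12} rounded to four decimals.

e_1 = v_1/‖v_1‖ = (0, -1, -4)/4.1231 = (0.0000, -0.2425, -0.9701).
r_{12} = e_1·v_2 = -2.4254.

r_{12} = -2.4254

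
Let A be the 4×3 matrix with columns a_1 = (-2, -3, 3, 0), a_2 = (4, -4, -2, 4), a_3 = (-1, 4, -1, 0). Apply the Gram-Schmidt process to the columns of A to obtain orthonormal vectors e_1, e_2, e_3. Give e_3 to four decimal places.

e_1 = a_1/‖a_1‖ = (-2, -3, 3, 0)/4.6904 = (-0.4264, -0.6396, 0.6396, 0.0000).
r_{12} = e_1·a_2 = -0.4264.
u_2 = a_2 + 0.4264·e_1 = (3.8182, -4.2727, -1.7273, 4.0000).
‖u_2‖ = 7.1985, so e_2 = (0.5304, -0.5936, -0.2399, 0.5557).
r_{13} = e_1·a_3 = -2.7716; r_{23} = e_2·a_3 = -2.6647.
u_3 = a_3 + 2.7716·e_1 + 2.6647·e_2 = (-0.7684, 0.6456, 0.1333, 1.4807).
‖u_3‖ = 1.7938, so e_3 = (-0.4284, 0.3599, 0.0743, 0.8255).

e_3 = (-0.4284, 0.3599, 0.0743, 0.8255)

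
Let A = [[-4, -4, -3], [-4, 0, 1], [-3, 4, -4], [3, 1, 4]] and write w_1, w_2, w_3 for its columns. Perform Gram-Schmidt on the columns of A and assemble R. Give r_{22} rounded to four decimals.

q_1 = w_1/‖w_1‖ = (-4, -4, -3, 3)/7.0711 = (-0.5657, -0.5657, -0.4243, 0.4243).
r_{12} = q_1·w_2 = 0.9899.
u_2 = w_2 − 0.9899·q_1 = (-3.4400, 0.5600, 4.4200, 0.5800).
r_{22} = ‖u_2‖ = 5.6586.

r_{22} = 5.6586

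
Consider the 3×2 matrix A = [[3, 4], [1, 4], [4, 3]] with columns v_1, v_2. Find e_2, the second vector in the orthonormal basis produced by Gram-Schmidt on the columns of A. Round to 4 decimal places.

e_1 = v_1/‖v_1‖ = (3, 1, 4)/5.0990 = (0.5883, 0.1961, 0.7845).
r_{12} = e_1·v_2 = 5.4913.
u_2 = v_2 − 5.4913·e_1 = (0.7692, 2.9231, -1.3077).
‖u_2‖ = 3.2933, so e_2 = (0.2336, 0.8876, -0.3971).

e_2 = (0.2336, 0.8876, -0.3971)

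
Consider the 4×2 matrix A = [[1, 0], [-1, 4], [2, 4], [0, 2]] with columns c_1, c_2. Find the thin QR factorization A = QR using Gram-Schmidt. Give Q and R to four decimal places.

c_1 = (1, -1, 2, 0); ‖c_1‖ = 2.4495, so q_1 = (0.4082, -0.4082, 0.8165, 0.0000).
q_1·c_2 = 0.4082·0 + (-0.4082)·4 + 0.8165·4 + 0.0000·2 = 1.6330.
u_2 = c_2 − 1.6330·q_1 = (-0.6667, 4.6667, 2.6667, 2.0000).
‖u_2‖ = 5.7735, so q_2 = (-0.1155, 0.8083, 0.4619, 0.3464).

Q = [[0.4082, -0.1155], [-0.4082, 0.8083], [0.8165, 0.4619], [0.0000, 0.3464]], R = [[2.4495, 1.6330], [0.0000, 5.7735]]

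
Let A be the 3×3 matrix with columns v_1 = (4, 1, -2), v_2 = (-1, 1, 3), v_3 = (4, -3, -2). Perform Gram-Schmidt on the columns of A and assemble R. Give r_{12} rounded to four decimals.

q_1 = v_1/‖v_1‖ = (4, 1, -2)/4.5826 = (0.8729, 0.2182, -0.4364).
r_{12} = q_1·v_2 = -1.9640.

r_{12} = -1.9640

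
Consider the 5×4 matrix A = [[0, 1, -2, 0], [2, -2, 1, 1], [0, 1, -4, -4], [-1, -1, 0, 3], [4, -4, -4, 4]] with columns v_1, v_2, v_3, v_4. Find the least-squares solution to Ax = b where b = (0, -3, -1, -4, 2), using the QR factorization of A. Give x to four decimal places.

x = (1.9884, 2.3223, 0.0449, 0.5997)

v_1 = (0, 2, 0, -1, 4); ‖v_1‖ = 4.5826, so e_1 = (0.0000, 0.4364, 0.0000, -0.2182, 0.8729).
e_1·v_2 = 0.0000·1 + 0.4364·(-2) + 0.0000·1 + (-0.2182)·(-1) + 0.8729·(-4) = -4.1461.
u_2 = v_2 + 4.1461·e_1 = (1.0000, -0.1905, 1.0000, -1.9048, -0.3810).
‖u_2‖ = 2.4103, so e_2 = (0.4149, -0.0790, 0.4149, -0.7903, -0.1581).
e_1·v_3 = 0.0000·(-2) + 0.4364·1 + 0.0000·(-4) + (-0.2182)·0 + 0.8729·(-4) = -3.0551; e_2·v_3 = 0.4149·(-2) + (-0.0790)·1 + 0.4149·(-4) + (-0.7903)·0 + (-0.1581)·(-4) = -1.9361.
u_3 = v_3 + 3.0551·e_1 + 1.9361·e_2 = (-1.1967, 2.1803, -3.1967, -2.1967, -1.6393).
‖u_3‖ = 4.8906, so e_3 = (-0.2447, 0.4458, -0.6536, -0.4492, -0.3352).
e_1·v_4 = 0.0000·0 + 0.4364·1 + 0.0000·(-4) + (-0.2182)·3 + 0.8729·4 = 3.2733; e_2·v_4 = 0.4149·0 + (-0.0790)·1 + 0.4149·(-4) + (-0.7903)·3 + (-0.1581)·4 = -4.7416; e_3·v_4 = (-0.2447)·0 + 0.4458·1 + (-0.6536)·(-4) + (-0.4492)·3 + (-0.3352)·4 = 0.3721.
u_4 = v_4 − 3.2733·e_1 + 4.7416·e_2 − 0.3721·e_3 = (2.0583, -0.9692, -1.7896, 0.1343, 0.5182).
‖u_4‖ = 2.9436, so e_4 = (0.6992, -0.3292, -0.6080, 0.0456, 0.1760).
Qᵀb = (1.3093, 2.6671, 0.4425, 1.7652).
Back-substitute: x_4 = 1.7652/2.9436 = 0.5997.
x_3 = (0.4425 − 0.3721·0.5997)/4.8906 = 0.0449.
x_2 = (2.6671 + 1.9361·0.0449 + 4.7416·0.5997)/2.4103 = 2.3223.
x_1 = (1.3093 + 4.1461·2.3223 + 3.0551·0.0449 − 3.2733·0.5997)/4.5826 = 1.9884.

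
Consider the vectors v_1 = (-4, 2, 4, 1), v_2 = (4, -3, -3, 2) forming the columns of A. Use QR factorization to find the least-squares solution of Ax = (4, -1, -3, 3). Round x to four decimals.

x = (0.1623, 1.0314)

v_1 = (-4, 2, 4, 1); ‖v_1‖ = 6.0828, so e_1 = (-0.6576, 0.3288, 0.6576, 0.1644).
e_1·v_2 = (-0.6576)·4 + 0.3288·(-3) + 0.6576·(-3) + 0.1644·2 = -5.2608.
u_2 = v_2 + 5.2608·e_1 = (0.5405, -1.2703, 0.4595, 2.8649).
‖u_2‖ = 3.2131, so e_2 = (0.1682, -0.3953, 0.1430, 0.8916).
Qᵀb = (-4.4388, 3.3141).
Back-substitute: x_2 = 3.3141/3.2131 = 1.0314.
x_1 = (-4.4388 + 5.2608·1.0314)/6.0828 = 0.1623.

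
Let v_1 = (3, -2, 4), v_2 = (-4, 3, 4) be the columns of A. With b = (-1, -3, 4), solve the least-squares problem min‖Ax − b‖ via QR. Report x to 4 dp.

x = (0.6759, 0.3013)

v_1 = (3, -2, 4); ‖v_1‖ = 5.3852, so q_1 = (0.5571, -0.3714, 0.7428).
q_1·v_2 = 0.5571·(-4) + (-0.3714)·3 + 0.7428·4 = -0.3714.
u_2 = v_2 + 0.3714·q_1 = (-3.7931, 2.8621, 4.2759).
‖u_2‖ = 6.3923, so q_2 = (-0.5934, 0.4477, 0.6689).
Qᵀb = (3.5282, 1.9258).
Back-substitute: x_2 = 1.9258/6.3923 = 0.3013.
x_1 = (3.5282 + 0.3714·0.3013)/5.3852 = 0.6759.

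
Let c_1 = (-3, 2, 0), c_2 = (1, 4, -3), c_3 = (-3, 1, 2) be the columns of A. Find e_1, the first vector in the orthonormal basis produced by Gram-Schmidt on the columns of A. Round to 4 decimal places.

c_1 = (-3, 2, 0); ‖c_1‖ = 3.6056, so e_1 = (-0.8321, 0.5547, 0.0000).

e_1 = (-0.8321, 0.5547, 0.0000)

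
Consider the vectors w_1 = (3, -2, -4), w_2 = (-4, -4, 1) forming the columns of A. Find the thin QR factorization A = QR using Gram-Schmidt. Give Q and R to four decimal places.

w_1 = (3, -2, -4); ‖w_1‖ = 5.3852, so q_1 = (0.5571, -0.3714, -0.7428).
q_1·w_2 = 0.5571·(-4) + (-0.3714)·(-4) + (-0.7428)·1 = -1.4856.
u_2 = w_2 + 1.4856·q_1 = (-3.1724, -4.5517, -0.1034).
‖u_2‖ = 5.5492, so q_2 = (-0.5717, -0.8203, -0.0186).

Q = [[0.5571, -0.5717], [-0.3714, -0.8203], [-0.7428, -0.0186]], R = [[5.3852, -1.4856], [0.0000, 5.5492]]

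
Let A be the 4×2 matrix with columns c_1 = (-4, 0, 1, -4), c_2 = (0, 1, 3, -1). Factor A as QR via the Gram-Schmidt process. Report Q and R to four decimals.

q_1 = c_1/‖c_1‖ = (-4, 0, 1, -4)/5.7446 = (-0.6963, 0.0000, 0.1741, -0.6963).
r_{12} = q_1·c_2 = 1.2185.
u_2 = c_2 − 1.2185·q_1 = (0.8485, 1.0000, 2.7879, -0.1515).
‖u_2‖ = 3.0847, so q_2 = (0.2751, 0.3242, 0.9038, -0.0491).

Q = [[-0.6963, 0.2751], [0.0000, 0.3242], [0.1741, 0.9038], [-0.6963, -0.0491]], R = [[5.7446, 1.2185], [0.0000, 3.0847]]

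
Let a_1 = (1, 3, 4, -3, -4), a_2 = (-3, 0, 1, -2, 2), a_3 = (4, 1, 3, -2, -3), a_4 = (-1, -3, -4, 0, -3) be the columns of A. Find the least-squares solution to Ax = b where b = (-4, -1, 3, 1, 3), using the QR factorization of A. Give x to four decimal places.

a_1 = (1, 3, 4, -3, -4); ‖a_1‖ = 7.1414, so q_1 = (0.1400, 0.4201, 0.5601, -0.4201, -0.5601).
q_1·a_2 = 0.1400·(-3) + 0.4201·0 + 0.5601·1 + (-0.4201)·(-2) + (-0.5601)·2 = -0.1400.
u_2 = a_2 + 0.1400·q_1 = (-2.9804, 0.0588, 1.0784, -2.0588, 1.9216).
‖u_2‖ = 4.2403, so q_2 = (-0.7029, 0.0139, 0.2543, -0.4855, 0.4532).
q_1·a_3 = 0.1400·4 + 0.4201·1 + 0.5601·3 + (-0.4201)·(-2) + (-0.5601)·(-3) = 5.1810; q_2·a_3 = (-0.7029)·4 + 0.0139·1 + 0.2543·3 + (-0.4855)·(-2) + 0.4532·(-3) = -2.4230.
u_3 = a_3 − 5.1810·q_1 + 2.4230·q_2 = (1.5714, -1.1429, 0.7143, -1.0000, 1.0000).
‖u_3‖ = 2.5071, so q_3 = (0.6268, -0.4558, 0.2849, -0.3989, 0.3989).
q_1·a_4 = 0.1400·(-1) + 0.4201·(-3) + 0.5601·(-4) + (-0.4201)·0 + (-0.5601)·(-3) = -1.9604; q_2·a_4 = (-0.7029)·(-1) + 0.0139·(-3) + 0.2543·(-4) + (-0.4855)·0 + 0.4532·(-3) = -1.7156; q_3·a_4 = 0.6268·(-1) + (-0.4558)·(-3) + 0.2849·(-4) + (-0.3989)·0 + 0.3989·(-3) = -1.5954.
u_4 = a_4 + 1.9604·q_1 + 1.7156·q_2 + 1.5954·q_3 = (-0.9313, -2.8799, -2.0111, -2.2929, -2.6842).
‖u_4‖ = 5.0664, so q_4 = (-0.1838, -0.5684, -0.3970, -0.4526, -0.5298).
Qᵀb = (-1.4003, 4.4345, -0.3989, -1.9291).
Back-substitute: x_4 = -1.9291/5.0664 = -0.3808.
x_3 = (-0.3989 + 1.5954·(-0.3808))/2.5071 = -0.4014.
x_2 = (4.4345 + 2.4230·(-0.4014) + 1.7156·(-0.3808))/4.2403 = 0.6624.
x_1 = (-1.4003 + 0.1400·0.6624 − 5.1810·(-0.4014) + 1.9604·(-0.3808))/7.1414 = 0.0036.

x = (0.0036, 0.6624, -0.4014, -0.3808)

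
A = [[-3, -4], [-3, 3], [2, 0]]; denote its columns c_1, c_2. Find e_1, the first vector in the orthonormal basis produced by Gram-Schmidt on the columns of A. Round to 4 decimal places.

e_1 = (-0.6396, -0.6396, 0.4264)

c_1 = (-3, -3, 2); ‖c_1‖ = 4.6904, so e_1 = (-0.6396, -0.6396, 0.4264).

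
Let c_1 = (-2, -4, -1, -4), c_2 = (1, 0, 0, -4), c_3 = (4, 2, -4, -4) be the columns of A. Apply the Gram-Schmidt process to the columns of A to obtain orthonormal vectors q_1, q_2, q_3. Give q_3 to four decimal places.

c_1 = (-2, -4, -1, -4); ‖c_1‖ = 6.0828, so q_1 = (-0.3288, -0.6576, -0.1644, -0.6576).
q_1·c_2 = (-0.3288)·1 + (-0.6576)·0 + (-0.1644)·0 + (-0.6576)·(-4) = 2.3016.
u_2 = c_2 − 2.3016·q_1 = (1.7568, 1.5135, 0.3784, -2.4865).
‖u_2‖ = 3.4209, so q_2 = (0.5135, 0.4424, 0.1106, -0.7268).
q_1·c_3 = (-0.3288)·4 + (-0.6576)·2 + (-0.1644)·(-4) + (-0.6576)·(-4) = 0.6576; q_2·c_3 = 0.5135·4 + 0.4424·2 + 0.1106·(-4) + (-0.7268)·(-4) = 5.4039.
u_3 = c_3 − 0.6576·q_1 − 5.4039·q_2 = (1.4411, 0.0416, -4.4896, 0.3603).
‖u_3‖ = 4.7292, so q_3 = (0.3047, 0.0088, -0.9493, 0.0762).

q_3 = (0.3047, 0.0088, -0.9493, 0.0762)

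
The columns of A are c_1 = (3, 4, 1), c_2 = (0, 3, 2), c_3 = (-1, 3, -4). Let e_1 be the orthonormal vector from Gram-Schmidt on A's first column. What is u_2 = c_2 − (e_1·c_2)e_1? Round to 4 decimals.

c_1 = (3, 4, 1); ‖c_1‖ = 5.0990, so e_1 = (0.5883, 0.7845, 0.1961).
e_1·c_2 = 0.5883·0 + 0.7845·3 + 0.1961·2 = 2.7456.
u_2 = c_2 − 2.7456·e_1 = (-1.6154, 0.8462, 1.4615).

u_2 = (-1.6154, 0.8462, 1.4615)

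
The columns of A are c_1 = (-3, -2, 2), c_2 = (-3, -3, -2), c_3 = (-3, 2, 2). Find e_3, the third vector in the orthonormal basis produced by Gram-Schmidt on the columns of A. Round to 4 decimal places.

e_1 = c_1/‖c_1‖ = (-3, -2, 2)/4.1231 = (-0.7276, -0.4851, 0.4851).
r_{12} = e_1·c_2 = 2.6679.
u_2 = c_2 − 2.6679·e_1 = (-1.0588, -1.7059, -3.2941).
‖u_2‖ = 3.8578, so e_2 = (-0.2745, -0.4422, -0.8539).
r_{13} = e_1·c_3 = 2.1828; r_{23} = e_2·c_3 = -1.7688.
u_3 = c_3 − 2.1828·e_1 + 1.7688·e_2 = (-1.8972, 2.2767, -0.5692).
‖u_3‖ = 3.0177, so e_3 = (-0.6287, 0.7544, -0.1886).

e_3 = (-0.6287, 0.7544, -0.1886)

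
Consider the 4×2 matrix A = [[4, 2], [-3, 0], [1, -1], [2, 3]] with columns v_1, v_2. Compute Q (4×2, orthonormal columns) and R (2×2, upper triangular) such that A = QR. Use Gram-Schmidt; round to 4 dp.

Q = [[0.7303, 0.0922], [-0.5477, 0.4494], [0.1826, -0.4955], [0.3651, 0.7375]], R = [[5.4772, 2.3735], [0.0000, 2.8925]]

v_1 = (4, -3, 1, 2); ‖v_1‖ = 5.4772, so e_1 = (0.7303, -0.5477, 0.1826, 0.3651).
e_1·v_2 = 0.7303·2 + (-0.5477)·0 + 0.1826·(-1) + 0.3651·3 = 2.3735.
u_2 = v_2 − 2.3735·e_1 = (0.2667, 1.3000, -1.4333, 2.1333).
‖u_2‖ = 2.8925, so e_2 = (0.0922, 0.4494, -0.4955, 0.7375).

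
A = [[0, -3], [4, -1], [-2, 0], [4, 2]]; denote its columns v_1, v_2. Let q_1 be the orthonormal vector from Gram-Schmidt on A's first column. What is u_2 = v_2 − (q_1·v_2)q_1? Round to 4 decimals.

u_2 = (-3.0000, -1.4444, 0.2222, 1.5556)

q_1 = v_1/‖v_1‖ = (0, 4, -2, 4)/6.0000 = (0.0000, 0.6667, -0.3333, 0.6667).
r_{12} = q_1·v_2 = 0.6667.
u_2 = v_2 − 0.6667·q_1 = (-3.0000, -1.4444, 0.2222, 1.5556).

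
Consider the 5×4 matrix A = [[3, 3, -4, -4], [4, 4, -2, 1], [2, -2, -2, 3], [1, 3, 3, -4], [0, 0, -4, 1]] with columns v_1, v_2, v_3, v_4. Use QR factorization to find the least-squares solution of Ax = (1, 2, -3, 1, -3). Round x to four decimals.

x = (-0.1179, 0.6866, 0.3193, 0.0395)

v_1 = (3, 4, 2, 1, 0); ‖v_1‖ = 5.4772, so e_1 = (0.5477, 0.7303, 0.3651, 0.1826, 0.0000).
e_1·v_2 = 0.5477·3 + 0.7303·4 + 0.3651·(-2) + 0.1826·3 + 0.0000·0 = 4.3818.
u_2 = v_2 − 4.3818·e_1 = (0.6000, 0.8000, -3.6000, 2.2000, 0.0000).
‖u_2‖ = 4.3359, so e_2 = (0.1384, 0.1845, -0.8303, 0.5074, 0.0000).
e_1·v_3 = 0.5477·(-4) + 0.7303·(-2) + 0.3651·(-2) + 0.1826·3 + 0.0000·(-4) = -3.8341; e_2·v_3 = 0.1384·(-4) + 0.1845·(-2) + (-0.8303)·(-2) + 0.5074·3 + 0.0000·(-4) = 2.2602.
u_3 = v_3 + 3.8341·e_1 − 2.2602·e_2 = (-2.2128, 0.3830, 1.2766, 2.5532, -4.0000).
‖u_3‖ = 5.4029, so e_3 = (-0.4096, 0.0709, 0.2363, 0.4726, -0.7403).
e_1·v_4 = 0.5477·(-4) + 0.7303·1 + 0.3651·3 + 0.1826·(-4) + 0.0000·1 = -1.0954; e_2·v_4 = 0.1384·(-4) + 0.1845·1 + (-0.8303)·3 + 0.5074·(-4) + 0.0000·1 = -4.8894; e_3·v_4 = (-0.4096)·(-4) + 0.0709·1 + 0.2363·3 + 0.4726·(-4) + (-0.7403)·1 = -0.2127.
u_4 = v_4 + 1.0954·e_1 + 4.8894·e_2 + 0.2127·e_3 = (-2.8105, 2.7172, -0.6093, -1.2187, 0.8426).
‖u_4‖ = 4.2247, so e_4 = (-0.6652, 0.6432, -0.1442, -0.2885, 0.1994).
Qᵀb = (1.0954, 3.5056, 1.7170, 0.1670).
Back-substitute: x_4 = 0.1670/4.2247 = 0.0395.
x_3 = (1.7170 + 0.2127·0.0395)/5.4029 = 0.3193.
x_2 = (3.5056 − 2.2602·0.3193 + 4.8894·0.0395)/4.3359 = 0.6866.
x_1 = (1.0954 − 4.3818·0.6866 + 3.8341·0.3193 + 1.0954·0.0395)/5.4772 = -0.1179.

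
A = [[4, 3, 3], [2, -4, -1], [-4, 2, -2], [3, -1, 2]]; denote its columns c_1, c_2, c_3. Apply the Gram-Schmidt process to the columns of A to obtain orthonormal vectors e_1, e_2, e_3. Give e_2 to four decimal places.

e_2 = (0.6737, -0.6861, 0.2562, -0.0992)

e_1 = c_1/‖c_1‖ = (4, 2, -4, 3)/6.7082 = (0.5963, 0.2981, -0.5963, 0.4472).
r_{12} = e_1·c_2 = -1.0435.
u_2 = c_2 + 1.0435·e_1 = (3.6222, -3.6889, 1.3778, -0.5333).
‖u_2‖ = 5.3769, so e_2 = (0.6737, -0.6861, 0.2562, -0.0992).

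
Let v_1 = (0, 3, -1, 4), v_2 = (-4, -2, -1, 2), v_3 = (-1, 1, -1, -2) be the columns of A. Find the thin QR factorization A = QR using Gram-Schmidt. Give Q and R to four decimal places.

Q = [[0.0000, -0.8056, -0.4307], [0.5883, -0.4725, 0.5587], [-0.1961, -0.1782, -0.4647], [0.7845, 0.3098, -0.5352]], R = [[5.0990, 0.5883, -0.7845], [0.0000, 4.9653, -0.1084], [0.0000, 0.0000, 2.5245]]

v_1 = (0, 3, -1, 4); ‖v_1‖ = 5.0990, so e_1 = (0.0000, 0.5883, -0.1961, 0.7845).
e_1·v_2 = 0.0000·(-4) + 0.5883·(-2) + (-0.1961)·(-1) + 0.7845·2 = 0.5883.
u_2 = v_2 − 0.5883·e_1 = (-4.0000, -2.3462, -0.8846, 1.5385).
‖u_2‖ = 4.9653, so e_2 = (-0.8056, -0.4725, -0.1782, 0.3098).
e_1·v_3 = 0.0000·(-1) + 0.5883·1 + (-0.1961)·(-1) + 0.7845·(-2) = -0.7845; e_2·v_3 = (-0.8056)·(-1) + (-0.4725)·1 + (-0.1782)·(-1) + 0.3098·(-2) = -0.1084.
u_3 = v_3 + 0.7845·e_1 + 0.1084·e_2 = (-1.0874, 1.4103, -1.1732, -1.3510).
‖u_3‖ = 2.5245, so e_3 = (-0.4307, 0.5587, -0.4647, -0.5352).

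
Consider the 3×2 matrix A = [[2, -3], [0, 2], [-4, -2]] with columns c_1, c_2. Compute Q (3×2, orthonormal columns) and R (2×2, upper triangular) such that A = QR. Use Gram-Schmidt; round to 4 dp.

Q = [[0.4472, -0.7807], [0.0000, 0.4880], [-0.8944, -0.3904]], R = [[4.4721, 0.4472], [0.0000, 4.0988]]

q_1 = c_1/‖c_1‖ = (2, 0, -4)/4.4721 = (0.4472, 0.0000, -0.8944).
r_{12} = q_1·c_2 = 0.4472.
u_2 = c_2 − 0.4472·q_1 = (-3.2000, 2.0000, -1.6000).
‖u_2‖ = 4.0988, so q_2 = (-0.7807, 0.4880, -0.3904).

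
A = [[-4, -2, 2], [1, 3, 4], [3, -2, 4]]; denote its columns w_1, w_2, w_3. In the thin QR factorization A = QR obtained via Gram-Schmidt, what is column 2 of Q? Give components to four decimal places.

e_2 = (-0.3073, 0.7011, -0.6435)

e_1 = w_1/‖w_1‖ = (-4, 1, 3)/5.0990 = (-0.7845, 0.1961, 0.5883).
r_{12} = e_1·w_2 = 0.9806.
u_2 = w_2 − 0.9806·e_1 = (-1.2308, 2.8077, -2.5769).
‖u_2‖ = 4.0048, so e_2 = (-0.3073, 0.7011, -0.6435).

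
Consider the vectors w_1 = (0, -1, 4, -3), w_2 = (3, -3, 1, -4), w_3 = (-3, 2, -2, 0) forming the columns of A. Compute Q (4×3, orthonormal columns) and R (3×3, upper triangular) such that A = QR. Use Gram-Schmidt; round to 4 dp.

Q = [[0.0000, 0.6529, -0.5501], [-0.1961, -0.4938, 0.1945], [0.7845, -0.4185, -0.4556], [-0.5883, -0.3934, -0.6723]], R = [[5.0990, 3.7262, -1.9612], [0.0000, 4.5951, -2.1092], [0.0000, 0.0000, 2.9504]]

e_1 = w_1/‖w_1‖ = (0, -1, 4, -3)/5.0990 = (0.0000, -0.1961, 0.7845, -0.5883).
r_{12} = e_1·w_2 = 3.7262.
u_2 = w_2 − 3.7262·e_1 = (3.0000, -2.2692, -1.9231, -1.8077).
‖u_2‖ = 4.5951, so e_2 = (0.6529, -0.4938, -0.4185, -0.3934).
r_{13} = e_1·w_3 = -1.9612; r_{23} = e_2·w_3 = -2.1092.
u_3 = w_3 + 1.9612·e_1 + 2.1092·e_2 = (-1.6230, 0.5738, -1.3443, -1.9836).
‖u_3‖ = 2.9504, so e_3 = (-0.5501, 0.1945, -0.4556, -0.6723).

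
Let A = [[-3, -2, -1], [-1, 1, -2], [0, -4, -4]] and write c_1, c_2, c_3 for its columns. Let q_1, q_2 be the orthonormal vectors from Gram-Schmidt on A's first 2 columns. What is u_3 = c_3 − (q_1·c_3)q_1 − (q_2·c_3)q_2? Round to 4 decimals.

c_1 = (-3, -1, 0); ‖c_1‖ = 3.1623, so q_1 = (-0.9487, -0.3162, 0.0000).
q_1·c_2 = (-0.9487)·(-2) + (-0.3162)·1 + 0.0000·(-4) = 1.5811.
u_2 = c_2 − 1.5811·q_1 = (-0.5000, 1.5000, -4.0000).
‖u_2‖ = 4.3012, so q_2 = (-0.1162, 0.3487, -0.9300).
q_1·c_3 = (-0.9487)·(-1) + (-0.3162)·(-2) + 0.0000·(-4) = 1.5811; q_2·c_3 = (-0.1162)·(-1) + 0.3487·(-2) + (-0.9300)·(-4) = 3.1387.
u_3 = c_3 − 1.5811·q_1 − 3.1387·q_2 = (0.8649, -2.5946, -1.0811).

u_3 = (0.8649, -2.5946, -1.0811)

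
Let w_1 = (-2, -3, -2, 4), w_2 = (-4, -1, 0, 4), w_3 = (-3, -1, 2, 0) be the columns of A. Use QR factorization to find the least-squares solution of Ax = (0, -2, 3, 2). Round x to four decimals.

q_1 = w_1/‖w_1‖ = (-2, -3, -2, 4)/5.7446 = (-0.3482, -0.5222, -0.3482, 0.6963).
r_{12} = q_1·w_2 = 4.7001.
u_2 = w_2 − 4.7001·q_1 = (-2.3636, 1.4545, 1.6364, 0.7273).
‖u_2‖ = 3.3029, so q_2 = (-0.7156, 0.4404, 0.4954, 0.2202).
r_{13} = q_1·w_3 = 0.8704; r_{23} = q_2·w_3 = 2.6974.
u_3 = w_3 − 0.8704·q_1 − 2.6974·q_2 = (-0.7667, -1.7333, 0.9667, -1.2000).
‖u_3‖ = 2.4427, so q_3 = (-0.3139, -0.7096, 0.3957, -0.4913).
Qᵀb = (1.3926, 1.0459, 1.6239).
Back-substitute: x_3 = 1.6239/2.4427 = 0.6648.
x_2 = (1.0459 − 2.6974·0.6648)/3.3029 = -0.2263.
x_1 = (1.3926 − 4.7001·(-0.2263) − 0.8704·0.6648)/5.7446 = 0.3268.

x = (0.3268, -0.2263, 0.6648)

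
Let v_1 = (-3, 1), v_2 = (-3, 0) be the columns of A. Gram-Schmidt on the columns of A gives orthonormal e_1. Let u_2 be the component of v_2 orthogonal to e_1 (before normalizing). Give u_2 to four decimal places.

v_1 = (-3, 1); ‖v_1‖ = 3.1623, so e_1 = (-0.9487, 0.3162).
e_1·v_2 = (-0.9487)·(-3) + 0.3162·0 = 2.8460.
u_2 = v_2 − 2.8460·e_1 = (-0.3000, -0.9000).

u_2 = (-0.3000, -0.9000)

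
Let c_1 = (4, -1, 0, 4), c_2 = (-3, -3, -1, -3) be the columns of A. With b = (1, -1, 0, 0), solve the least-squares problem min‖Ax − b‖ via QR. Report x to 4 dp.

x = (0.2899, 0.2174)

e_1 = c_1/‖c_1‖ = (4, -1, 0, 4)/5.7446 = (0.6963, -0.1741, 0.0000, 0.6963).
r_{12} = e_1·c_2 = -3.6556.
u_2 = c_2 + 3.6556·e_1 = (-0.4545, -3.6364, -1.0000, -0.4545).
‖u_2‖ = 3.8258, so e_2 = (-0.1188, -0.9505, -0.2614, -0.1188).
Qᵀb = (0.8704, 0.8317).
Back-substitute: x_2 = 0.8317/3.8258 = 0.2174.
x_1 = (0.8704 + 3.6556·0.2174)/5.7446 = 0.2899.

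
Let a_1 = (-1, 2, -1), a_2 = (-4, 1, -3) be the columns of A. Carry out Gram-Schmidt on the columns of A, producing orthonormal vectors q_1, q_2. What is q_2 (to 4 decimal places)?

a_1 = (-1, 2, -1); ‖a_1‖ = 2.4495, so q_1 = (-0.4082, 0.8165, -0.4082).
q_1·a_2 = (-0.4082)·(-4) + 0.8165·1 + (-0.4082)·(-3) = 3.6742.
u_2 = a_2 − 3.6742·q_1 = (-2.5000, -2.0000, -1.5000).
‖u_2‖ = 3.5355, so q_2 = (-0.7071, -0.5657, -0.4243).

q_2 = (-0.7071, -0.5657, -0.4243)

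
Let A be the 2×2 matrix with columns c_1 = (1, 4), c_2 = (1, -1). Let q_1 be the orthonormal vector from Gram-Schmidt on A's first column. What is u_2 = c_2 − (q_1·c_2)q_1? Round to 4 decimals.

u_2 = (1.1765, -0.2941)

q_1 = c_1/‖c_1‖ = (1, 4)/4.1231 = (0.2425, 0.9701).
r_{12} = q_1·c_2 = -0.7276.
u_2 = c_2 + 0.7276·q_1 = (1.1765, -0.2941).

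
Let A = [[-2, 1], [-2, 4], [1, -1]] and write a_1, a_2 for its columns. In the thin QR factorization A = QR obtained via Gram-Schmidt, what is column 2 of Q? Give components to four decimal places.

a_1 = (-2, -2, 1); ‖a_1‖ = 3.0000, so e_1 = (-0.6667, -0.6667, 0.3333).
e_1·a_2 = (-0.6667)·1 + (-0.6667)·4 + 0.3333·(-1) = -3.6667.
u_2 = a_2 + 3.6667·e_1 = (-1.4444, 1.5556, 0.2222).
‖u_2‖ = 2.1344, so e_2 = (-0.6768, 0.7288, 0.1041).

e_2 = (-0.6768, 0.7288, 0.1041)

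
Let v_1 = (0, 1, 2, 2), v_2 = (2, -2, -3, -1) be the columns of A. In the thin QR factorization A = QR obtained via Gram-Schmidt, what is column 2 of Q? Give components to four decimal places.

q_2 = (0.7620, -0.3387, -0.2963, 0.4657)

v_1 = (0, 1, 2, 2); ‖v_1‖ = 3.0000, so q_1 = (0.0000, 0.3333, 0.6667, 0.6667).
q_1·v_2 = 0.0000·2 + 0.3333·(-2) + 0.6667·(-3) + 0.6667·(-1) = -3.3333.
u_2 = v_2 + 3.3333·q_1 = (2.0000, -0.8889, -0.7778, 1.2222).
‖u_2‖ = 2.6247, so q_2 = (0.7620, -0.3387, -0.2963, 0.4657).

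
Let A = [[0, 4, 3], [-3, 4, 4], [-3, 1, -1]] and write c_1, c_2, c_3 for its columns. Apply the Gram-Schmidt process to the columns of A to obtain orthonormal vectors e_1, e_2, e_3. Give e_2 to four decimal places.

e_2 = (0.8835, 0.3313, -0.3313)

e_1 = c_1/‖c_1‖ = (0, -3, -3)/4.2426 = (0.0000, -0.7071, -0.7071).
r_{12} = e_1·c_2 = -3.5355.
u_2 = c_2 + 3.5355·e_1 = (4.0000, 1.5000, -1.5000).
‖u_2‖ = 4.5277, so e_2 = (0.8835, 0.3313, -0.3313).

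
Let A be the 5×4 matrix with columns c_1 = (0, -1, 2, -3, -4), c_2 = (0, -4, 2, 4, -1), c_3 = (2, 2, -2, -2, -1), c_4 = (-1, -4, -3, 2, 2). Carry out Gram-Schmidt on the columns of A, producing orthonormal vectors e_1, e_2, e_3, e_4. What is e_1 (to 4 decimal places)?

c_1 = (0, -1, 2, -3, -4); ‖c_1‖ = 5.4772, so e_1 = (0.0000, -0.1826, 0.3651, -0.5477, -0.7303).

e_1 = (0.0000, -0.1826, 0.3651, -0.5477, -0.7303)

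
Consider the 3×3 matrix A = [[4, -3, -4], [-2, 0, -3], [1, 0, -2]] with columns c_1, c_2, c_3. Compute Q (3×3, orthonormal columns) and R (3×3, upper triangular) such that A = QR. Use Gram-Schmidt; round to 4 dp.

Q = [[0.8729, -0.4880, 0.0000], [-0.4364, -0.7807, -0.4472], [0.2182, 0.3904, -0.8944]], R = [[4.5826, -2.6186, -2.6186], [0.0000, 1.4639, 3.5132], [0.0000, 0.0000, 3.1305]]

c_1 = (4, -2, 1); ‖c_1‖ = 4.5826, so q_1 = (0.8729, -0.4364, 0.2182).
q_1·c_2 = 0.8729·(-3) + (-0.4364)·0 + 0.2182·0 = -2.6186.
u_2 = c_2 + 2.6186·q_1 = (-0.7143, -1.1429, 0.5714).
‖u_2‖ = 1.4639, so q_2 = (-0.4880, -0.7807, 0.3904).
q_1·c_3 = 0.8729·(-4) + (-0.4364)·(-3) + 0.2182·(-2) = -2.6186; q_2·c_3 = (-0.4880)·(-4) + (-0.7807)·(-3) + 0.3904·(-2) = 3.5132.
u_3 = c_3 + 2.6186·q_1 − 3.5132·q_2 = (0.0000, -1.4000, -2.8000).
‖u_3‖ = 3.1305, so q_3 = (0.0000, -0.4472, -0.8944).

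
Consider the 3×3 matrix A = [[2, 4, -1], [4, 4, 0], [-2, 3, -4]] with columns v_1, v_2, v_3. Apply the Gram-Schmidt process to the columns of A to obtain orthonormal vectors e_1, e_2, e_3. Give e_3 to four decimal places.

e_1 = v_1/‖v_1‖ = (2, 4, -2)/4.8990 = (0.4082, 0.8165, -0.4082).
r_{12} = e_1·v_2 = 3.6742.
u_2 = v_2 − 3.6742·e_1 = (2.5000, 1.0000, 4.5000).
‖u_2‖ = 5.2440, so e_2 = (0.4767, 0.1907, 0.8581).
r_{13} = e_1·v_3 = 1.2247; r_{23} = e_2·v_3 = -3.9092.
u_3 = v_3 − 1.2247·e_1 + 3.9092·e_2 = (0.3636, -0.2545, -0.1455).
‖u_3‖ = 0.4671, so e_3 = (0.7785, -0.5449, -0.3114).

e_3 = (0.7785, -0.5449, -0.3114)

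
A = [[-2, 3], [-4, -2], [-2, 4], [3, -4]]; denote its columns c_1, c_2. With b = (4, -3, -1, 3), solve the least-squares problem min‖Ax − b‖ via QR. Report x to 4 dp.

e_1 = c_1/‖c_1‖ = (-2, -4, -2, 3)/5.7446 = (-0.3482, -0.6963, -0.3482, 0.5222).
r_{12} = e_1·c_2 = -3.1334.
u_2 = c_2 + 3.1334·e_1 = (1.9091, -4.1818, 2.9091, -2.3636).
‖u_2‖ = 5.9314, so e_2 = (0.3219, -0.7050, 0.4905, -0.3985).
Qᵀb = (2.6112, 1.7166).
Back-substitute: x_2 = 1.7166/5.9314 = 0.2894.
x_1 = (2.6112 + 3.1334·0.2894)/5.7446 = 0.6124.

x = (0.6124, 0.2894)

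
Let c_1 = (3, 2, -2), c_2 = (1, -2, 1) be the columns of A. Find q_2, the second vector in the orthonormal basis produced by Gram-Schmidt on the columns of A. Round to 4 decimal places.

q_1 = c_1/‖c_1‖ = (3, 2, -2)/4.1231 = (0.7276, 0.4851, -0.4851).
r_{12} = q_1·c_2 = -0.7276.
u_2 = c_2 + 0.7276·q_1 = (1.5294, -1.6471, 0.6471).
‖u_2‖ = 2.3389, so q_2 = (0.6539, -0.7042, 0.2766).

q_2 = (0.6539, -0.7042, 0.2766)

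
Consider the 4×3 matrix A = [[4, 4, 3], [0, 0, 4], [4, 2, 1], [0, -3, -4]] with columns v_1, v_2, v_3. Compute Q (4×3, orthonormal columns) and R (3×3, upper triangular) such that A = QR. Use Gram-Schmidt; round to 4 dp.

v_1 = (4, 0, 4, 0); ‖v_1‖ = 5.6569, so e_1 = (0.7071, 0.0000, 0.7071, 0.0000).
e_1·v_2 = 0.7071·4 + 0.0000·0 + 0.7071·2 + 0.0000·(-3) = 4.2426.
u_2 = v_2 − 4.2426·e_1 = (1.0000, 0.0000, -1.0000, -3.0000).
‖u_2‖ = 3.3166, so e_2 = (0.3015, 0.0000, -0.3015, -0.9045).
e_1·v_3 = 0.7071·3 + 0.0000·4 + 0.7071·1 + 0.0000·(-4) = 2.8284; e_2·v_3 = 0.3015·3 + 0.0000·4 + (-0.3015)·1 + (-0.9045)·(-4) = 4.2212.
u_3 = v_3 − 2.8284·e_1 − 4.2212·e_2 = (-0.2727, 4.0000, 0.2727, -0.1818).
‖u_3‖ = 4.0227, so e_3 = (-0.0678, 0.9944, 0.0678, -0.0452).

Q = [[0.7071, 0.3015, -0.0678], [0.0000, 0.0000, 0.9944], [0.7071, -0.3015, 0.0678], [0.0000, -0.9045, -0.0452]], R = [[5.6569, 4.2426, 2.8284], [0.0000, 3.3166, 4.2212], [0.0000, 0.0000, 4.0227]]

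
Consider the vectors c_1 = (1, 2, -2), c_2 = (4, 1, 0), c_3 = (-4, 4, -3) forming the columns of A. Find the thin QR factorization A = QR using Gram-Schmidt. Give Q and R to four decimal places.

Q = [[0.3333, 0.9245, -0.1849], [0.6667, -0.0925, 0.7396], [-0.6667, 0.3698, 0.6472]], R = [[3.0000, 2.0000, 3.3333], [0.0000, 3.6056, -5.1772], [0.0000, 0.0000, 1.7566]]

c_1 = (1, 2, -2); ‖c_1‖ = 3.0000, so e_1 = (0.3333, 0.6667, -0.6667).
e_1·c_2 = 0.3333·4 + 0.6667·1 + (-0.6667)·0 = 2.0000.
u_2 = c_2 − 2.0000·e_1 = (3.3333, -0.3333, 1.3333).
‖u_2‖ = 3.6056, so e_2 = (0.9245, -0.0925, 0.3698).
e_1·c_3 = 0.3333·(-4) + 0.6667·4 + (-0.6667)·(-3) = 3.3333; e_2·c_3 = 0.9245·(-4) + (-0.0925)·4 + 0.3698·(-3) = -5.1772.
u_3 = c_3 − 3.3333·e_1 + 5.1772·e_2 = (-0.3248, 1.2991, 1.1368).
‖u_3‖ = 1.7566, so e_3 = (-0.1849, 0.7396, 0.6472).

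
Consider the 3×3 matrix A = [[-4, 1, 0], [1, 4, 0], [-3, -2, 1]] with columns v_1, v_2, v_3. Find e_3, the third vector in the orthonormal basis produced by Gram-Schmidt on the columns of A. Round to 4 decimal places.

e_3 = (-0.4428, 0.4871, 0.7528)

v_1 = (-4, 1, -3); ‖v_1‖ = 5.0990, so e_1 = (-0.7845, 0.1961, -0.5883).
e_1·v_2 = (-0.7845)·1 + 0.1961·4 + (-0.5883)·(-2) = 1.1767.
u_2 = v_2 − 1.1767·e_1 = (1.9231, 3.7692, -1.3077).
‖u_2‖ = 4.4289, so e_2 = (0.4342, 0.8510, -0.2953).
e_1·v_3 = (-0.7845)·0 + 0.1961·0 + (-0.5883)·1 = -0.5883; e_2·v_3 = 0.4342·0 + 0.8510·0 + (-0.2953)·1 = -0.2953.
u_3 = v_3 + 0.5883·e_1 + 0.2953·e_2 = (-0.3333, 0.3667, 0.5667).
‖u_3‖ = 0.7528, so e_3 = (-0.4428, 0.4871, 0.7528).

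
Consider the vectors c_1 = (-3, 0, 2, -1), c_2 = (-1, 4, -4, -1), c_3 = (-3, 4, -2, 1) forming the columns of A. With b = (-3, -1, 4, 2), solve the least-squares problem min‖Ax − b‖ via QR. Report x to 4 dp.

c_1 = (-3, 0, 2, -1); ‖c_1‖ = 3.7417, so e_1 = (-0.8018, 0.0000, 0.5345, -0.2673).
e_1·c_2 = (-0.8018)·(-1) + 0.0000·4 + 0.5345·(-4) + (-0.2673)·(-1) = -1.0690.
u_2 = c_2 + 1.0690·e_1 = (-1.8571, 4.0000, -3.4286, -1.2857).
‖u_2‖ = 5.7321, so e_2 = (-0.3240, 0.6978, -0.5981, -0.2243).
e_1·c_3 = (-0.8018)·(-3) + 0.0000·4 + 0.5345·(-2) + (-0.2673)·1 = 1.0690; e_2·c_3 = (-0.3240)·(-3) + 0.6978·4 + (-0.5981)·(-2) + (-0.2243)·1 = 4.7352.
u_3 = c_3 − 1.0690·e_1 − 4.7352·e_2 = (-0.6087, 0.6957, 0.2609, 2.3478).
‖u_3‖ = 2.5367, so e_3 = (-0.2400, 0.2742, 0.1028, 0.9255).
Qᵀb = (4.0089, -2.5670, 2.7081).
Back-substitute: x_3 = 2.7081/2.5367 = 1.0676.
x_2 = (-2.5670 − 4.7352·1.0676)/5.7321 = -1.3297.
x_1 = (4.0089 + 1.0690·(-1.3297) − 1.0690·1.0676)/3.7417 = 0.3865.

x = (0.3865, -1.3297, 1.0676)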